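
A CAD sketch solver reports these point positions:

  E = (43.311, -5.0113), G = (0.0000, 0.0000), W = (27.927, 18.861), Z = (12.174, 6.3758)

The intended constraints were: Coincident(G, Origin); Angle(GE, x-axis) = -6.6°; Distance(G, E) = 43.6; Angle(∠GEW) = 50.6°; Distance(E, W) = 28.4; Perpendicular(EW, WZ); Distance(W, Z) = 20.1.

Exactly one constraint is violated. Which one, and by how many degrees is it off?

Perpendicular(EW, WZ) — off by 5.60°.

G = (0.00, 0.00) ✓; GE at -6.600° ✓; |GE| = 43.60 ✓; ∠GEW = 50.60° ✓; |EW| = 28.40 ✓; ∠(EW, WZ) = 95.60° ✗; |WZ| = 20.10 ✓.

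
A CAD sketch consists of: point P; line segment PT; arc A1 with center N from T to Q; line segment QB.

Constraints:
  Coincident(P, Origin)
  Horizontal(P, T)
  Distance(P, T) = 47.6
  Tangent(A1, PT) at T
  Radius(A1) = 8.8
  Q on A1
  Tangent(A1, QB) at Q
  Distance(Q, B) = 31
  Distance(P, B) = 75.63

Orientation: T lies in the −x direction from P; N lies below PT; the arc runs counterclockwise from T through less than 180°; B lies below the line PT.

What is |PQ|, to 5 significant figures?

56.014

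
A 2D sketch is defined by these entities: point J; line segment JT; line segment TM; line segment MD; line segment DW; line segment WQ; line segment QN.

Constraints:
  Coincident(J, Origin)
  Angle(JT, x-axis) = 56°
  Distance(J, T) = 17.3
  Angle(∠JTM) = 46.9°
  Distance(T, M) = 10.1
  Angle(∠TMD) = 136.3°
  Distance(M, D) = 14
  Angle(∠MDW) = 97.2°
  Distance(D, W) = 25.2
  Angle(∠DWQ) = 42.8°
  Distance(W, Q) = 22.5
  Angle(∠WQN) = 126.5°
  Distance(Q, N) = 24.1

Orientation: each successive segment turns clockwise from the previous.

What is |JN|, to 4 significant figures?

23.11

∠DWQ = 42.8° gives WQ at 19.20° from the x-axis; with |WQ| = 22.5, Q = (2.916, 9.960). ∠WQN = 126.5° gives QN at -34.30° from the x-axis; with |QN| = 24.1, N = (22.83, -3.621). Then |JN| = |N − J| = 23.11.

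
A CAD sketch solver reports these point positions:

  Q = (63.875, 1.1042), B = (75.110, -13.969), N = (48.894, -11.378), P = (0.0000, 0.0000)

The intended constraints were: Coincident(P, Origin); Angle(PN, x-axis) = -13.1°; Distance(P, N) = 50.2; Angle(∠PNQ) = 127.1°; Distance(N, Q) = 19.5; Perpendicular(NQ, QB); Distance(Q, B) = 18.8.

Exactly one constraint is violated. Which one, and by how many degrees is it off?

Perpendicular(NQ, QB) — off by 3.10°.

P = (0.00, 0.00) ✓; PN at -13.10° ✓; |PN| = 50.20 ✓; ∠PNQ = 127.1° ✓; |NQ| = 19.50 ✓; ∠(NQ, QB) = 93.10° ✗; |QB| = 18.80 ✓.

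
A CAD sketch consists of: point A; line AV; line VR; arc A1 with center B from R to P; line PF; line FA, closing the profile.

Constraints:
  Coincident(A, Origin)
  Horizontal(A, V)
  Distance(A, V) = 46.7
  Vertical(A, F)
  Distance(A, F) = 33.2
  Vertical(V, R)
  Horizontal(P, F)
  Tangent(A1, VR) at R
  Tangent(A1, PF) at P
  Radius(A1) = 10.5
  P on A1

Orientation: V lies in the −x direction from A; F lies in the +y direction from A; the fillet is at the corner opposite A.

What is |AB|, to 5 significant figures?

42.729

A is at the origin; AV is horizontal with |AV| = 46.7 and V on the −x side, so V = (-46.700, 0.0000). AF is vertical with |AF| = 33.2 and F on the +y side, so F = (0.0000, 33.200). The virtual corner opposite A is at (-46.700, 33.200). The tangent condition forces BR to be normal to VR and tangency of A1 to PF means the radius BP is perpendicular to PF, with radius 10.5, so the center B sits 10.5 in from both sides at B = (-36.200, 22.700). Then |AB| = |B − A| = 42.729.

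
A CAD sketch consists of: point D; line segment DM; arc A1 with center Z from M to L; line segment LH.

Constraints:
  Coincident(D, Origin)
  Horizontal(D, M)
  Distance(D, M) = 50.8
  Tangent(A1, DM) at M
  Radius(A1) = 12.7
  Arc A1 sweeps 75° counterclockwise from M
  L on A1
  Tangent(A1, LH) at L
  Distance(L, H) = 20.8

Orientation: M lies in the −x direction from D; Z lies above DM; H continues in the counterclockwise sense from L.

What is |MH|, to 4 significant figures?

34.38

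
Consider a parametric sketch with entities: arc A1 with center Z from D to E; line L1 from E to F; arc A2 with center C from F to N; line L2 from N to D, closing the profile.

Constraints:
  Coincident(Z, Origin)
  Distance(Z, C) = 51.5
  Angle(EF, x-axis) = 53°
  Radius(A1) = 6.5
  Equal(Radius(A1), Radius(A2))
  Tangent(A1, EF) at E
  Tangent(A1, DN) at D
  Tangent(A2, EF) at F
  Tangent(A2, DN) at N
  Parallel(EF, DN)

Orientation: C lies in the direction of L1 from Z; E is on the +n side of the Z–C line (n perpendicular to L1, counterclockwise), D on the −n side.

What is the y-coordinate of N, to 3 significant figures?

37.2

Tangency of A1 to both parallel lines with radius 6.5 puts E and D at Z ± 6.5·n: E = (-5.19, 3.91), D = (5.19, -3.91). Equal radii place F and N the same way about C: F = C + 6.5·n = (25.8, 45.0), N = C − 6.5·n = (36.2, 37.2). So N.y = 37.2.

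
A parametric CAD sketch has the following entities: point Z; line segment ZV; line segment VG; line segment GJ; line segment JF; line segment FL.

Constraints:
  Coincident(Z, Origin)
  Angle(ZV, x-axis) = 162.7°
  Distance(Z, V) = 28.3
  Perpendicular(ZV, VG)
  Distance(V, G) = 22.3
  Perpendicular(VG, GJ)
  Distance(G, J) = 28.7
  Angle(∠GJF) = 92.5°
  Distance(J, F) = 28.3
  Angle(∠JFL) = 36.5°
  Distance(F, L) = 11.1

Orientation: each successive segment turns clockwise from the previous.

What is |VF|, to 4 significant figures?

30.52

Z is at the origin; ZV runs at 162.7° with length 28.3, so V = (-27.02, 8.416). ZV ⟂ VG, so VG runs at 72.70°; with |VG| = 22.3, G = (-20.39, 29.71). The perpendicularity gives GJ at right angles to VG, so GJ runs at -17.30°; with |GJ| = 28.7, J = (7.013, 21.17). ∠GJF = 92.5° gives JF at -104.8° from the x-axis; with |JF| = 28.3, F = (-0.2158, -6.189). Then |VF| = |F − V| = 30.52.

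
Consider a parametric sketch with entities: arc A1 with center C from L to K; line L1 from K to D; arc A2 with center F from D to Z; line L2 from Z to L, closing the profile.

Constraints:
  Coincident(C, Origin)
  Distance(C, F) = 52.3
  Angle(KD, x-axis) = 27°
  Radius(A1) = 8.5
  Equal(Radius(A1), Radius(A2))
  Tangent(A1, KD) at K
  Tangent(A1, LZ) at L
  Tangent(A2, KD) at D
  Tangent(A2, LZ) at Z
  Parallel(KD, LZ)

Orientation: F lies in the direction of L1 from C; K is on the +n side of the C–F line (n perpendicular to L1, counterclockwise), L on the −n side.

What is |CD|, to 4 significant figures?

52.99

Tangency of A1 to both parallel lines with radius 8.5 puts K and L at C ± 8.5·n: K = (-3.859, 7.574), L = (3.859, -7.574). Equal radii place D and Z the same way about F: D = F + 8.5·n = (42.74, 31.32), Z = F − 8.5·n = (50.46, 16.17). Then |CD| = |D − C| = 52.99.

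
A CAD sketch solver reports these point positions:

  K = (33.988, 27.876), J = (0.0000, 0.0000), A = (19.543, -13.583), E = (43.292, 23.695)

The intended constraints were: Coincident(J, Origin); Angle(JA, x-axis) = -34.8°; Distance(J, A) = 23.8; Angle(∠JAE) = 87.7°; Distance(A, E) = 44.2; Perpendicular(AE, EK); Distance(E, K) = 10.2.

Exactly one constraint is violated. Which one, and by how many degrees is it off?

Perpendicular(AE, EK) — off by 8.30°.

J = (0.00, 0.00) ✓; JA at -34.80° ✓; |JA| = 23.80 ✓; ∠JAE = 87.70° ✓; |AE| = 44.20 ✓; ∠(AE, EK) = 98.30° ✗; |EK| = 10.20 ✓.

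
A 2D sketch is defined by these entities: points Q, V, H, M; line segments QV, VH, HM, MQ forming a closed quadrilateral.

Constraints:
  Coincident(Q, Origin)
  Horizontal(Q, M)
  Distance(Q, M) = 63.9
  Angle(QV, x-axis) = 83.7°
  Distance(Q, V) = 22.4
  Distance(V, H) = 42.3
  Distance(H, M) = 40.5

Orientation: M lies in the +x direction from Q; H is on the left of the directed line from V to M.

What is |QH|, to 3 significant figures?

55.1

Checks: Q.y = 0.00, M.y = 0.00 ✓; |VH| = 42.30 ✓; |HM| = 40.50 ✓.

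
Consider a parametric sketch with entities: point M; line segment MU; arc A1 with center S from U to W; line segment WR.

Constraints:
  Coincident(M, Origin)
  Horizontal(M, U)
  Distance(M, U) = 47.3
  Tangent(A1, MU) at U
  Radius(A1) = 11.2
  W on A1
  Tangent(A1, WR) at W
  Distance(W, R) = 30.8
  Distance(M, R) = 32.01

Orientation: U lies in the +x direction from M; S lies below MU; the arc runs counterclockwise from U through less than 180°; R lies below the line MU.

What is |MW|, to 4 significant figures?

39.22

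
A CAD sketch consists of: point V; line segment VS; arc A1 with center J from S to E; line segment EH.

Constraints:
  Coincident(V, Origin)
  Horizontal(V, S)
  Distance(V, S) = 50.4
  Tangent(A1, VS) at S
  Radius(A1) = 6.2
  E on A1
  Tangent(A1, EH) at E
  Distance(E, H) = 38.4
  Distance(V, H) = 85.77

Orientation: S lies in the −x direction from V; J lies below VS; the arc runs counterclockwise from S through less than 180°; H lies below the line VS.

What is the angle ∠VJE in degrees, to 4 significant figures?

133.4°

Checks: V.y = 0.00, S.y = 0.00 ✓; |JE| = 6.200 ✓; ∠(JE, EH) = 90.00° ✓; |EH| = 38.40 ✓; |VH| = 85.77 ✓.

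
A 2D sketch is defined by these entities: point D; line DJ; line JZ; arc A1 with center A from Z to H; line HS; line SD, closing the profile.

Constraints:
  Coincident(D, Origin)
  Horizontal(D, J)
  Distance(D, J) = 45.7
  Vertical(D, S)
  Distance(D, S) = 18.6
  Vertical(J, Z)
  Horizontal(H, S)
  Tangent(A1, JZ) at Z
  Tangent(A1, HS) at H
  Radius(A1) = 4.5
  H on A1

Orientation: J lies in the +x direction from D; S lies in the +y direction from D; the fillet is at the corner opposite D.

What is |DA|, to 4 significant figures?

43.55

D is at the origin; DJ is horizontal with |DJ| = 45.7 and J on the +x side, so J = (45.70, 0.000). D and S share the same x with |DS| = 18.6 and S on the +y side, so S = (0.000, 18.60). The virtual corner opposite D is at (45.70, 18.60). Since A1 is tangent to JZ there, AZ ⟂ JZ and the tangent condition forces AH to be normal to HS, with radius 4.5, so the center A sits 4.5 in from both sides at A = (41.20, 14.10). Then |DA| = |A − D| = 43.55.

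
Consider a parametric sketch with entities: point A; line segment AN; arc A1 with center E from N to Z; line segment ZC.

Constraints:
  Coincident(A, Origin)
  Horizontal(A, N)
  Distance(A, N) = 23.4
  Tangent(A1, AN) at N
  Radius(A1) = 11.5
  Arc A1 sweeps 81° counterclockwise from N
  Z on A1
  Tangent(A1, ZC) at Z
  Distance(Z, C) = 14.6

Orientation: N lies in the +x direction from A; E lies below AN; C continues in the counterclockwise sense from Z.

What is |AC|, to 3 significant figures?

26.0

A is at the origin; A and N share the same y with |AN| = 23.4 and N on the +x side, so N = (23.4, 0.00). Since A1 is tangent to AN there, EN ⟂ AN, so E = N + (0, -11.5) = (23.4, -11.5). On A1, N sits at bearing 90° from E; an 81° counterclockwise sweep puts Z at bearing 171°, so Z = E + 11.5·(cos 171°, sin 171°) = (12.0, -9.70). Tangency of A1 to ZC means the radius EZ is perpendicular to ZC, so ZC runs along (−sin 171°, cos 171°); with |ZC| = 14.6, C = (9.76, -24.1). Then |AC| = |C − A| = 26.0.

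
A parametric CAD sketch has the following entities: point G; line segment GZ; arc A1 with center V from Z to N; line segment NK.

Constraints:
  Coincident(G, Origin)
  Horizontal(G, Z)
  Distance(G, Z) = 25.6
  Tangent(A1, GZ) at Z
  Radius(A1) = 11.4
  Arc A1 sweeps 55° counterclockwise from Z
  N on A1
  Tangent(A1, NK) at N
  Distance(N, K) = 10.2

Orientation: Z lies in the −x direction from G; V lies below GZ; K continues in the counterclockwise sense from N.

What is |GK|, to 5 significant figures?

42.877

On A1, Z sits at bearing 90° from V; a 55° counterclockwise sweep puts N at bearing 145°, so N = V + 11.4·(cos 145°, sin 145°) = (-34.938, -4.8612). The tangent condition forces VN to be normal to NK, so NK runs along (−sin 145°, cos 145°); with |NK| = 10.2, K = (-40.789, -13.217). Then |GK| = |K − G| = 42.877.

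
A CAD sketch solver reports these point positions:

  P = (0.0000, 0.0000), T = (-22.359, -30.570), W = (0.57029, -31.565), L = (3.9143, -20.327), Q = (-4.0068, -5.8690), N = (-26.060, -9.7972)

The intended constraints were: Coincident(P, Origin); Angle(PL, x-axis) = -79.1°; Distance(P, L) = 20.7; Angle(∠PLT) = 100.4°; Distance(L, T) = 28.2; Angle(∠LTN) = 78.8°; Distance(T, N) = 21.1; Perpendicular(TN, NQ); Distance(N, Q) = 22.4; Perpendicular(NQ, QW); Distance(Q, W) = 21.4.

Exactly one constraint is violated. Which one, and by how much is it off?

Distance(Q, W) = 21.4 — off by 4.70.

P = (0.00, 0.00) ✓; PL at -79.10° ✓; |PL| = 20.70 ✓; ∠PLT = 100.4° ✓; |LT| = 28.20 ✓; ∠LTN = 78.80° ✓; |TN| = 21.10 ✓; ∠(TN, NQ) = 90.00° ✓; |NQ| = 22.40 ✓; ∠(NQ, QW) = 90.00° ✓; |QW| = 26.10 ✗.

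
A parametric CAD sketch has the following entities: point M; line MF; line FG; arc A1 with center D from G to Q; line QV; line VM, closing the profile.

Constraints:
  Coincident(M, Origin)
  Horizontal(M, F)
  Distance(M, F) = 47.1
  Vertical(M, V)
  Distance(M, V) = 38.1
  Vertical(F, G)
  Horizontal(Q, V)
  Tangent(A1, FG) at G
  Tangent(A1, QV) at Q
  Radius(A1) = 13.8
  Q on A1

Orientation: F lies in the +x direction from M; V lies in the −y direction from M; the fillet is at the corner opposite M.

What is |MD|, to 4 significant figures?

41.22

M is at the origin; MF is horizontal with |MF| = 47.1 and F on the +x side, so F = (47.10, 0.000). MV is vertical with |MV| = 38.1 and V on the −y side, so V = (0.000, -38.10). The virtual corner opposite M is at (47.10, -38.10). A1 meets FG tangentially, so DG is at right angles to FG and A1 meets QV tangentially, so DQ is at right angles to QV, with radius 13.8, so the center D sits 13.8 in from both sides at D = (33.30, -24.30). Then |MD| = |D − M| = 41.22.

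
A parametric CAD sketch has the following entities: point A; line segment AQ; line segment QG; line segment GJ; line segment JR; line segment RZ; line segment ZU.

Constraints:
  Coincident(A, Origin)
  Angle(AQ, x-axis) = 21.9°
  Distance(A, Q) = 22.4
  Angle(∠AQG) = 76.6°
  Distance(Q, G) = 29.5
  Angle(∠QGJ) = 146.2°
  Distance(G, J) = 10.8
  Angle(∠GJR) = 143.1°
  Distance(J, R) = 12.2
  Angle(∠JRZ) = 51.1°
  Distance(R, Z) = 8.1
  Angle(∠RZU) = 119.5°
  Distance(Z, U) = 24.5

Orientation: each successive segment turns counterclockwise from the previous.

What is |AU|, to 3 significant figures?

40.2

A is at the origin; AQ runs at 21.9° with length 22.4, so Q = (20.8, 8.35). ∠AQG = 76.6° gives QG at 125° from the x-axis; with |QG| = 29.5, G = (3.74, 32.4). ∠QGJ = 146.2° gives GJ at 159° from the x-axis; with |GJ| = 10.8, J = (-6.35, 36.3). ∠GJR = 143.1° gives JR at -164° from the x-axis; with |JR| = 12.2, R = (-18.1, 32.9). ∠JRZ = 51.1° gives RZ at -35.1° from the x-axis; with |RZ| = 8.1, Z = (-11.5, 28.3). ∠RZU = 119.5° gives ZU at 25.4° from the x-axis; with |ZU| = 24.5, U = (10.7, 38.8). Then |AU| = |U − A| = 40.2.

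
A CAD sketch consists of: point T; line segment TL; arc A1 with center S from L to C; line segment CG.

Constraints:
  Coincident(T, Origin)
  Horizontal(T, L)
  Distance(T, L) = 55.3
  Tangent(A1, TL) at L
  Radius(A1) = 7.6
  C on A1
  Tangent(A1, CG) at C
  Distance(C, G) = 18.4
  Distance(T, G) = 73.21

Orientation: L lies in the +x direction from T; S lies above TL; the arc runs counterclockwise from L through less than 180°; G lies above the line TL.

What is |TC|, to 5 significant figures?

62.280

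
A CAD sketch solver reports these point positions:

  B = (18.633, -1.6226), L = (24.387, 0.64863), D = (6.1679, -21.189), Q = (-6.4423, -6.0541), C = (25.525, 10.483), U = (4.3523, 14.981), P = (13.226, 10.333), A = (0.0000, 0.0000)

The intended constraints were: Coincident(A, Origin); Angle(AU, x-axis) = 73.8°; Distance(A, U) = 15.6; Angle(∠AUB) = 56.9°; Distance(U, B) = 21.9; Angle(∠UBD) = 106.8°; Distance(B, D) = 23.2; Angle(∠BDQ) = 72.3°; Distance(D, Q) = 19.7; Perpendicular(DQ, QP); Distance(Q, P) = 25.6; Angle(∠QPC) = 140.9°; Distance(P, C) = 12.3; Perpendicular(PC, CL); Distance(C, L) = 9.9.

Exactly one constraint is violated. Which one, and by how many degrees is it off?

Perpendicular(PC, CL) — off by 7.30°.

A = (0.00, 0.00) ✓; AU at 73.80° ✓; |AU| = 15.60 ✓; ∠AUB = 56.90° ✓; |UB| = 21.90 ✓; ∠UBD = 106.8° ✓; |BD| = 23.20 ✓; ∠BDQ = 72.30° ✓; |DQ| = 19.70 ✓; ∠(DQ, QP) = 90.00° ✓; |QP| = 25.60 ✓; ∠QPC = 140.9° ✓; |PC| = 12.30 ✓; ∠(PC, CL) = 97.30° ✗; |CL| = 9.900 ✓.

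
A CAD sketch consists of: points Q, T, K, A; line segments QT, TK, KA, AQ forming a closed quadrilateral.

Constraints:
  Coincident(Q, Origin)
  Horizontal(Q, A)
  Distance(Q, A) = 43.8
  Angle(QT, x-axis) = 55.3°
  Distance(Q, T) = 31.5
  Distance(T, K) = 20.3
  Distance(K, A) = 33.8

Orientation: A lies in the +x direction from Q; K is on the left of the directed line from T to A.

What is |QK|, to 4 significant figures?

49.58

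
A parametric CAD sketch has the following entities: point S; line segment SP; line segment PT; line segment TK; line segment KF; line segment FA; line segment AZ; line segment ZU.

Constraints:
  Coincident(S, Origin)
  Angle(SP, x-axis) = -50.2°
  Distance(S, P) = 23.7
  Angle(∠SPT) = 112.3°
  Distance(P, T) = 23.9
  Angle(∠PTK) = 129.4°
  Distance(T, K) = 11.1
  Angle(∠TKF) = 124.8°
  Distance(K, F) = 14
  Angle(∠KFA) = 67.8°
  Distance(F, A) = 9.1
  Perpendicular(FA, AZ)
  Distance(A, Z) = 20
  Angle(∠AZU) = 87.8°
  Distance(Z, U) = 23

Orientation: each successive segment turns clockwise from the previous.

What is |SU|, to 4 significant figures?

59.18

FA is perpendicular to AZ, so AZ runs at -65.90°; with |AZ| = 20.0, Z = (-0.5382, -46.41). ∠AZU = 87.8° gives ZU at -158.1° from the x-axis; with |ZU| = 23.0, U = (-21.88, -54.99). Then |SU| = |U − S| = 59.18.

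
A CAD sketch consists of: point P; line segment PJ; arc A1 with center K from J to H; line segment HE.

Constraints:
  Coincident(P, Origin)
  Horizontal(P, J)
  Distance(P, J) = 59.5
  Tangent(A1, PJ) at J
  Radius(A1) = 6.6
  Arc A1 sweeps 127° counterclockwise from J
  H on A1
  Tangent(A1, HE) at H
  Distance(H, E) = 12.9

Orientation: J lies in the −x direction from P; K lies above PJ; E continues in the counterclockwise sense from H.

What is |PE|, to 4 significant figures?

65.41

P is at the origin; PJ is horizontal with |PJ| = 59.5 and J on the −x side, so J = (-59.50, 0.000). Since A1 is tangent to PJ there, KJ ⟂ PJ, so K = J + (0, 6.6) = (-59.50, 6.600). On A1, J sits at bearing -90° from K; a 127° counterclockwise sweep puts H at bearing 37°, so H = K + 6.6·(cos 37°, sin 37°) = (-54.23, 10.57). Tangency of A1 to HE means the radius KH is perpendicular to HE, so HE runs along (−sin 37°, cos 37°); with |HE| = 12.9, E = (-61.99, 20.87). Then |PE| = |E − P| = 65.41.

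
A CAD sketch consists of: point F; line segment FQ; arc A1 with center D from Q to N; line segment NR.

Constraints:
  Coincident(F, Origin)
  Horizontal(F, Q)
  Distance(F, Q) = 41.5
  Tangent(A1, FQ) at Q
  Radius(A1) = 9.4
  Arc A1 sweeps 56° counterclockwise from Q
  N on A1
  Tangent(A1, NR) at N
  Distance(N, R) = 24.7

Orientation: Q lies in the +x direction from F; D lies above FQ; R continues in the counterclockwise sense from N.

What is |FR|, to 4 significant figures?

67.74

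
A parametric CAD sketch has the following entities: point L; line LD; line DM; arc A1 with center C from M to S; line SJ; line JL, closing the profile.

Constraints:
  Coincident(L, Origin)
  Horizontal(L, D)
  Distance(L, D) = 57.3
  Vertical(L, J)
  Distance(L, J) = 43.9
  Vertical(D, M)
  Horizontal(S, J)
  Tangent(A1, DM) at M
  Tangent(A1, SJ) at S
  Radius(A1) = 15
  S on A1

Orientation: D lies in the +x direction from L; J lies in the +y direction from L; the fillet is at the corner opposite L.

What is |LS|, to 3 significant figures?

61.0

L is at the origin; L and D share the same y with |LD| = 57.3 and D on the +x side, so D = (57.3, 0.00). LJ is vertical with |LJ| = 43.9 and J on the +y side, so J = (0.00, 43.9). The virtual corner opposite L is at (57.3, 43.9). A1 meets DM tangentially, so CM is at right angles to DM and tangency of A1 to SJ means the radius CS is perpendicular to SJ, with radius 15.0, so the center C sits 15.0 in from both sides at C = (42.3, 28.9). That places the tangent points at M = (57.3, 28.9) on DM and S = (42.3, 43.9) on SJ. Then |LS| = |S − L| = 61.0.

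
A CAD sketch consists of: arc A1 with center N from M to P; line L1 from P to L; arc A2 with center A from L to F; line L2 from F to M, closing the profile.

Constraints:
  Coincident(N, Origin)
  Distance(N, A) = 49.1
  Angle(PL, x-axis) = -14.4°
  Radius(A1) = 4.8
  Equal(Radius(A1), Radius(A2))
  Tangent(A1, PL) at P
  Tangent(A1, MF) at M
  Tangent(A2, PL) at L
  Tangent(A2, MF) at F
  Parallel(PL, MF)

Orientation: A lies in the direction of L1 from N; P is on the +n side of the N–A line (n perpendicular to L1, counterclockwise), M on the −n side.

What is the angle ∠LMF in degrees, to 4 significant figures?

11.06°

Tangency of A1 to both parallel lines with radius 4.8 puts P and M at N ± 4.8·n: P = (1.194, 4.649), M = (-1.194, -4.649). Equal radii place L and F the same way about A: L = A + 4.8·n = (48.75, -7.561), F = A − 4.8·n = (46.36, -16.86). Then cos ∠LMF = ML·MF / (|ML||MF|), giving 11.06°.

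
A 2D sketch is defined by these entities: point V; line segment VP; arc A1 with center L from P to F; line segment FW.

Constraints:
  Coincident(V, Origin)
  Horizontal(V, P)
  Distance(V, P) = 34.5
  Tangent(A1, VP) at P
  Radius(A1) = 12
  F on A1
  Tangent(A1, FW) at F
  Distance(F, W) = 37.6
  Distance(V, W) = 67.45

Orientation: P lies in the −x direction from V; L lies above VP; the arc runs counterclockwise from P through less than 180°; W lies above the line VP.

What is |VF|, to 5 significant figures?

30.791

Checks: |LF| = 12.00 ✓; ∠(LF, FW) = 90.00° ✓; |FW| = 37.60 ✓; |VW| = 67.45 ✓.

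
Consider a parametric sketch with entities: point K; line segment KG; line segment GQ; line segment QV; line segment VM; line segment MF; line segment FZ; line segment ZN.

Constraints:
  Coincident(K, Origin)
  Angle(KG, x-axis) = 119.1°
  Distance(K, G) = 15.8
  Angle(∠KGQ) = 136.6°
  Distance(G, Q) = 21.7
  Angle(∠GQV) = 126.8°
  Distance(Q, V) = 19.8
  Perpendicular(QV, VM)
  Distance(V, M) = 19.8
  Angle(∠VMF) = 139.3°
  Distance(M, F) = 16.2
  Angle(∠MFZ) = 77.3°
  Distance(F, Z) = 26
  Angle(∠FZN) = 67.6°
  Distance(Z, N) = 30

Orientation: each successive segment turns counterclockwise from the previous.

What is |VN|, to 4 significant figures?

4.891

∠MFZ = 77.3° gives FZ at 89.10° from the x-axis; with |FZ| = 26.0, Z = (-16.75, 14.89). ∠FZN = 67.6° gives ZN at -158.5° from the x-axis; with |ZN| = 30.0, N = (-44.66, 3.890). Then |VN| = |N − V| = 4.891.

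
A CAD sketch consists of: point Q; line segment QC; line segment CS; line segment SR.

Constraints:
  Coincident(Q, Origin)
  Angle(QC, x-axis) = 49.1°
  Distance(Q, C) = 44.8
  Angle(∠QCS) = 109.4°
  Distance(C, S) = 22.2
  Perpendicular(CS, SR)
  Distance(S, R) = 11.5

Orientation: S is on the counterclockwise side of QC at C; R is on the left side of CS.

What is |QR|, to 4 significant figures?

48.18

∠QCS = 109.4°, so CS runs at 49.1° + (180° − 109.4°) = 119.7° from the x-axis; with |CS| = 22.2, S = C + 22.2·(cos 119.7°, sin 119.7°) = (18.33, 53.15). The perpendicularity gives SR at right angles to CS; with |SR| = 11.5 on the left of CS, R = S + 11.5·(-0.8686, -0.4955) = (8.344, 47.45). Then |QR| = |R − Q| = 48.18.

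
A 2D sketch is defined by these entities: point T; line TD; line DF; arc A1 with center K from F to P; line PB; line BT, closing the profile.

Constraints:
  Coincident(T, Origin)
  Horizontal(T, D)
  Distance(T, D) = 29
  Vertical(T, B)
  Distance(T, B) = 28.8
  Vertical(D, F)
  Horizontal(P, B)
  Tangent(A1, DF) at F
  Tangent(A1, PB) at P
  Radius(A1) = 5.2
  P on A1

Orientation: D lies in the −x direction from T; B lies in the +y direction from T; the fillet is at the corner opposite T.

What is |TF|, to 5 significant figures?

37.389

The virtual corner opposite T is at (-29.000, 28.800). Since A1 is tangent to DF there, KF ⟂ DF and since A1 is tangent to PB there, KP ⟂ PB, with radius 5.2, so the center K sits 5.2 in from both sides at K = (-23.800, 23.600). That places the tangent points at F = (-29.000, 23.600) on DF and P = (-23.800, 28.800) on PB. Then |TF| = |F − T| = 37.389.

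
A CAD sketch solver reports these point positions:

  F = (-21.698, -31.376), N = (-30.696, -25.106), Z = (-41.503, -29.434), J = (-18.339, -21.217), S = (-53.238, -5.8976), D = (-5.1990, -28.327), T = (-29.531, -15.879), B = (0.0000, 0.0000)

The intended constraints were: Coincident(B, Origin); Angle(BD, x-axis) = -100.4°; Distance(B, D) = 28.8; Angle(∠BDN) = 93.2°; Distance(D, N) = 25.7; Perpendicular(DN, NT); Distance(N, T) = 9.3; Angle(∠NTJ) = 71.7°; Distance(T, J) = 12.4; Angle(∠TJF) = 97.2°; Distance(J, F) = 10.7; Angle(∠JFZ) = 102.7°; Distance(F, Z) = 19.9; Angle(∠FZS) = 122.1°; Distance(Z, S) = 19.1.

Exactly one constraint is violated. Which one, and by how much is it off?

Distance(Z, S) = 19.1 — off by 7.20.

B = (0.00, 0.00) ✓; BD at -100.4° ✓; |BD| = 28.80 ✓; ∠BDN = 93.20° ✓; |DN| = 25.70 ✓; ∠(DN, NT) = 90.00° ✓; |NT| = 9.300 ✓; ∠NTJ = 71.70° ✓; |TJ| = 12.40 ✓; ∠TJF = 97.20° ✓; |JF| = 10.70 ✓; ∠JFZ = 102.7° ✓; |FZ| = 19.90 ✓; ∠FZS = 122.1° ✓; |ZS| = 26.30 ✗.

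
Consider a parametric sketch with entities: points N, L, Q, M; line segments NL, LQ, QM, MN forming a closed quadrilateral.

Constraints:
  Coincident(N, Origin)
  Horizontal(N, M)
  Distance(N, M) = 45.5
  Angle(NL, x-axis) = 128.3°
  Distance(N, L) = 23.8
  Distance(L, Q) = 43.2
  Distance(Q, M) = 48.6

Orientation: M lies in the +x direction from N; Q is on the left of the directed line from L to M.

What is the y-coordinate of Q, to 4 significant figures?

42.24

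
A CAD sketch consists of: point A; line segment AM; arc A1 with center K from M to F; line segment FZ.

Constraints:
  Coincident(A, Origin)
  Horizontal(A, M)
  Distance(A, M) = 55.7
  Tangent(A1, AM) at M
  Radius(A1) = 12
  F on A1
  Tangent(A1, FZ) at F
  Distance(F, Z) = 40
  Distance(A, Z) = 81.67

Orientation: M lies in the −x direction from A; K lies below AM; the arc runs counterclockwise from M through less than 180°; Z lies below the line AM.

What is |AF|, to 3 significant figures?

69.0

Checks: |KF| = 12.00 ✓; ∠(KF, FZ) = 90.00° ✓; |FZ| = 40.00 ✓; |AZ| = 81.67 ✓.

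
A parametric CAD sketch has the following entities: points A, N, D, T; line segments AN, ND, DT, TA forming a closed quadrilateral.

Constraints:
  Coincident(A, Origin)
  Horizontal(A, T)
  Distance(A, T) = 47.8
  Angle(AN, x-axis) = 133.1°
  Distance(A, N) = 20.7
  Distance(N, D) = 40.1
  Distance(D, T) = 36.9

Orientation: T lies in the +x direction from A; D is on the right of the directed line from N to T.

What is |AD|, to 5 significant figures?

19.403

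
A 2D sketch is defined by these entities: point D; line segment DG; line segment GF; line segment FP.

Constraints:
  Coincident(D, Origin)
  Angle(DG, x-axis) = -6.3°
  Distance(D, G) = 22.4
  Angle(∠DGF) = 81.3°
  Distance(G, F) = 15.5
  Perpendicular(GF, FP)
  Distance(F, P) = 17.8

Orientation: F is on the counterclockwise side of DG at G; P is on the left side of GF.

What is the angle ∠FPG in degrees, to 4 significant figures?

41.05°

D is at the origin; DG runs at -6.3° with length 22.4, so G = 22.4·(cos -6.3°, sin -6.3°) = (22.26, -2.458). ∠DGF = 81.3°, so GF runs at -6.3° + (180° − 81.3°) = 92.40° from the x-axis; with |GF| = 15.5, F = G + 15.5·(cos 92.40°, sin 92.40°) = (21.62, 13.03). GF is perpendicular to FP; with |FP| = 17.8 on the left of GF, P = F + 17.8·(-0.9991, -0.04188) = (3.831, 12.28). Then cos ∠FPG = PF·PG / (|PF||PG|), giving 41.05°.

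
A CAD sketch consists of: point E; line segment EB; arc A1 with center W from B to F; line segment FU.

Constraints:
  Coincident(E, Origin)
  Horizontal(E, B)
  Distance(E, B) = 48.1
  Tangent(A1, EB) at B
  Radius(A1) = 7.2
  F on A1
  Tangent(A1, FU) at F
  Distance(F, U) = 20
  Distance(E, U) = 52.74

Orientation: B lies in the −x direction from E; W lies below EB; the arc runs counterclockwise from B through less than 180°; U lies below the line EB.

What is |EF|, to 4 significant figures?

55.43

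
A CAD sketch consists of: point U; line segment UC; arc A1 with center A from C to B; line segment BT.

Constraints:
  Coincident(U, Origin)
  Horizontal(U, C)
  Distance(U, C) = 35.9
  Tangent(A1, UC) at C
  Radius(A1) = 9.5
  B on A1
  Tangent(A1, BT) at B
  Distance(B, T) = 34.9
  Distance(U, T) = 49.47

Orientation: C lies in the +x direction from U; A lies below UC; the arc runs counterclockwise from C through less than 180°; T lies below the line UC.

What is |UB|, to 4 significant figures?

27.83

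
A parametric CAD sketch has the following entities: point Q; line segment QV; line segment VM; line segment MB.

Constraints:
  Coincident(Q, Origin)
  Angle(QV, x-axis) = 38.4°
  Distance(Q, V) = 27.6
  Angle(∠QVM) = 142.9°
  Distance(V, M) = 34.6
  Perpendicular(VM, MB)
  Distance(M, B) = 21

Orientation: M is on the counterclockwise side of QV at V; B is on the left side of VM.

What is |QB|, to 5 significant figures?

56.780

∠QVM = 142.9°, so VM runs at 38.4° + (180° − 142.9°) = 75.500° from the x-axis; with |VM| = 34.6, M = V + 34.6·(cos 75.500°, sin 75.500°) = (30.293, 50.642). VM is perpendicular to MB; with |MB| = 21.0 on the left of VM, B = M + 21.0·(-0.96815, 0.25038) = (9.9620, 55.900). Then |QB| = |B − Q| = 56.780.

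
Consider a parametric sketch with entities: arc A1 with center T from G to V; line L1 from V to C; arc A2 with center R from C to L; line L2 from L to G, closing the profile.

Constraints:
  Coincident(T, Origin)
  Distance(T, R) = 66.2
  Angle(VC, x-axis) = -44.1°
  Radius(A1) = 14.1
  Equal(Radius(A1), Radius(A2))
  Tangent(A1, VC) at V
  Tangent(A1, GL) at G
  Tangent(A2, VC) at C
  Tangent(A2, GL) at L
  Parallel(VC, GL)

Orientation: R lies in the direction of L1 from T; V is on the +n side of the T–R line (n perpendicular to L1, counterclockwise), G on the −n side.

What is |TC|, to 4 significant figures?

67.68

Tangency of A1 to both parallel lines with radius 14.1 puts V and G at T ± 14.1·n: V = (9.812, 10.13), G = (-9.812, -10.13). Equal radii place C and L the same way about R: C = R + 14.1·n = (57.35, -35.94), L = R − 14.1·n = (37.73, -56.20). Then |TC| = |C − T| = 67.68.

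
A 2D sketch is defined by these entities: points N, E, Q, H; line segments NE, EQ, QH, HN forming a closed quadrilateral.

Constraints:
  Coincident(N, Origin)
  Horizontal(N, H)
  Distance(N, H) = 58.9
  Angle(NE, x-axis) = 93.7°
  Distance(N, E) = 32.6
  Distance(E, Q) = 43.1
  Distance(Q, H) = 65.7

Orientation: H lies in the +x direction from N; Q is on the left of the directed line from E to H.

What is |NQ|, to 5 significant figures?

67.414

N is at the origin; N and H share the same y with |NH| = 58.9 and H in +x, so H = (58.9, 0). NE runs at 93.7° with |NE| = 32.6, so E = (-2.1038, 32.532). Q is determined by |EQ| = 43.1 and |QH| = 65.7 together: it lies at the intersection of circle(E, 43.1) and circle(H, 65.7). With |EH| = 69.136, the foot of the radical line on EH is 16.785 from E and the perpendicular offset is √(43.1² − 16.785²) = 39.697. Taking the left-of-EH solution: Q = (31.387, 59.662).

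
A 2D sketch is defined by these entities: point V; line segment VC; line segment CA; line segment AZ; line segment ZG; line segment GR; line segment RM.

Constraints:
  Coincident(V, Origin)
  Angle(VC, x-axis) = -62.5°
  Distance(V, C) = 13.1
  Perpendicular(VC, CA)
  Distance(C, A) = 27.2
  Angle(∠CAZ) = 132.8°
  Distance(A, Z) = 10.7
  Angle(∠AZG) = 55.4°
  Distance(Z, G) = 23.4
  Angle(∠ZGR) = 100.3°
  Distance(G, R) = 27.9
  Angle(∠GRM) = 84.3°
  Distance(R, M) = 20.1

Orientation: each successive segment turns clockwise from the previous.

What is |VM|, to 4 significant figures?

39.55

V is at the origin; VC runs at -62.5° with length 13.1, so C = (6.049, -11.62). The perpendicularity gives CA at right angles to VC, so CA runs at -152.5°; with |CA| = 27.2, A = (-18.08, -24.18). ∠CAZ = 132.8° gives AZ at 160.3° from the x-axis; with |AZ| = 10.7, Z = (-28.15, -20.57). ∠AZG = 55.4° gives ZG at 35.70° from the x-axis; with |ZG| = 23.4, G = (-9.149, -6.918). ∠ZGR = 100.3° gives GR at -44.00° from the x-axis; with |GR| = 27.9, R = (10.92, -26.30). ∠GRM = 84.3° gives RM at -139.7° from the x-axis; with |RM| = 20.1, M = (-4.409, -39.30). Then |VM| = |M − V| = 39.55.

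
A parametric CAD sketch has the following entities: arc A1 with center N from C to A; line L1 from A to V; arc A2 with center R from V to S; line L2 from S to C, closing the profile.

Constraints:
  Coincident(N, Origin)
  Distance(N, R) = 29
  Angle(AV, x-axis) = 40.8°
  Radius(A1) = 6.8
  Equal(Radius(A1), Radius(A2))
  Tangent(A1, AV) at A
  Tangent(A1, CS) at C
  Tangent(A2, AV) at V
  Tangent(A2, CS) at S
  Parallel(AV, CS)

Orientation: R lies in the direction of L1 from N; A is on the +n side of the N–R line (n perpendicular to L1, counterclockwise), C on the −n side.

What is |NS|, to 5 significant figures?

29.787

The slot axis is L1's direction at 40.8°, so u = (cos 40.8°, sin 40.8°) = (0.75700, 0.65342) and n = (−sin 40.8°, cos 40.8°) = (-0.65342, 0.75700). N is at the origin and R lies 29.0 along u from N, so R = 29.0·u = (21.953, 18.949). Tangency of A1 to both parallel lines with radius 6.8 puts A and C at N ± 6.8·n: A = (-4.4433, 5.1476), C = (4.4433, -5.1476). Equal radii place V and S the same way about R: V = R + 6.8·n = (17.510, 24.097), S = R − 6.8·n = (26.396, 13.802). Then |NS| = |S − N| = 29.787.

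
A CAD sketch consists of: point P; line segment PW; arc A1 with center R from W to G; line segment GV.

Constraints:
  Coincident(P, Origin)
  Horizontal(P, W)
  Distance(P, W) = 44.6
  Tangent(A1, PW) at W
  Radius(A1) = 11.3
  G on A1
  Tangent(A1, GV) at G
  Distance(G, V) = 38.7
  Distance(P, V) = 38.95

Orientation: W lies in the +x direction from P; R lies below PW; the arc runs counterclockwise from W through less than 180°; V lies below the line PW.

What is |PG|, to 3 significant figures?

35.7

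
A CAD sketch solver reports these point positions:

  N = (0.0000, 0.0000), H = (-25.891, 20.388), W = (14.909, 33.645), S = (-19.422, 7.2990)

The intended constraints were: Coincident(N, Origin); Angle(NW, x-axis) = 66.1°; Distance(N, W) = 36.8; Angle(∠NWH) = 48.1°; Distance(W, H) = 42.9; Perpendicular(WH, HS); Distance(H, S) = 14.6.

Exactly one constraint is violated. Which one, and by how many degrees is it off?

Perpendicular(WH, HS) — off by 8.30°.

N = (0.00, 0.00) ✓; NW at 66.10° ✓; |NW| = 36.80 ✓; ∠NWH = 48.10° ✓; |WH| = 42.90 ✓; ∠(WH, HS) = 98.30° ✗; |HS| = 14.60 ✓.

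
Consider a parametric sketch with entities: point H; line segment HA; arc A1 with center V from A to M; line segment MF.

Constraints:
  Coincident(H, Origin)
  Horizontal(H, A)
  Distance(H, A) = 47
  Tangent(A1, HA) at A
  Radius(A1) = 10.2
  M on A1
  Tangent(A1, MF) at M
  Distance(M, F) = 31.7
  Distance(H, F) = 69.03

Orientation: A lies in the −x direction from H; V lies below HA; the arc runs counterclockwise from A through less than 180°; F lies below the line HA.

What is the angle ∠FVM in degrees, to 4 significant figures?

72.16°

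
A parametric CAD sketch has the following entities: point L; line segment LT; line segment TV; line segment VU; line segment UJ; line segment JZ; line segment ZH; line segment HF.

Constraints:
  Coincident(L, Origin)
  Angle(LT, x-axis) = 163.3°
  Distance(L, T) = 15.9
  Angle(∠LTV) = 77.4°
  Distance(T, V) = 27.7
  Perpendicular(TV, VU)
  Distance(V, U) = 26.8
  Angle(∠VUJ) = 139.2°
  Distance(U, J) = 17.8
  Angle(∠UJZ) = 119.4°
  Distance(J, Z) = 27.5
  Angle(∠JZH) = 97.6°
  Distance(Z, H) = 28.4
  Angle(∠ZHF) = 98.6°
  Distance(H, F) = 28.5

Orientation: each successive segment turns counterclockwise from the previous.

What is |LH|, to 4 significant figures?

15.39

L is at the origin; LT runs at 163.3° with length 15.9, so T = (-15.23, 4.569). ∠LTV = 77.4° gives TV at -94.10° from the x-axis; with |TV| = 27.7, V = (-17.21, -23.06). TV ⟂ VU, so VU runs at -4.100°; with |VU| = 26.8, U = (9.522, -24.98). ∠VUJ = 139.2° gives UJ at 36.70° from the x-axis; with |UJ| = 17.8, J = (23.79, -14.34). ∠UJZ = 119.4° gives JZ at 97.30° from the x-axis; with |JZ| = 27.5, Z = (20.30, 12.94). ∠JZH = 97.6° gives ZH at 179.7° from the x-axis; with |ZH| = 28.4, H = (-8.101, 13.09). Then |LH| = |H − L| = 15.39.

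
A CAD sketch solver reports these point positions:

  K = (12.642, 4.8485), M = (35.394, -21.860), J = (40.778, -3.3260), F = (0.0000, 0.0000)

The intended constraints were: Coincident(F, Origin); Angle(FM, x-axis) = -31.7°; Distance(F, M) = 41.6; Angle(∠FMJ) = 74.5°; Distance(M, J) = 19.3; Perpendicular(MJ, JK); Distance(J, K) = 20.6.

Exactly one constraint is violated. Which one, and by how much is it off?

Distance(J, K) = 20.6 — off by 8.70.

F = (0.00, 0.00) ✓; FM at -31.70° ✓; |FM| = 41.60 ✓; ∠FMJ = 74.50° ✓; |MJ| = 19.30 ✓; ∠(MJ, JK) = 90.00° ✓; |JK| = 29.30 ✗.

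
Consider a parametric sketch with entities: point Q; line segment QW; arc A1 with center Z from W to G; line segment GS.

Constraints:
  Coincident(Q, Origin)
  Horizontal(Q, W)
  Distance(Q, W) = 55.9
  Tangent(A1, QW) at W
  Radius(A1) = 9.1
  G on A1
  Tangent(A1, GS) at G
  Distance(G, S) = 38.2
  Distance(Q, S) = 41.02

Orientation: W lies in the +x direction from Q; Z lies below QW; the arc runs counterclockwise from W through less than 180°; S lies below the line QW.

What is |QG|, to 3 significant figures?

49.0

Checks: |ZG| = 9.100 ✓; ∠(ZG, GS) = 90.00° ✓; |GS| = 38.20 ✓; |QS| = 41.02 ✓.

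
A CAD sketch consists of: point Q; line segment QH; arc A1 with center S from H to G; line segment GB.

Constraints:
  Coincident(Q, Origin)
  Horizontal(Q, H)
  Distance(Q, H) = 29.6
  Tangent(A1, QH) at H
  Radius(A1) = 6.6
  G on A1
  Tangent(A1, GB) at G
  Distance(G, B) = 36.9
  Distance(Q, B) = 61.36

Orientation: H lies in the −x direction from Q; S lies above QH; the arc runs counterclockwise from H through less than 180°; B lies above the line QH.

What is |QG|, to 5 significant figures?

26.514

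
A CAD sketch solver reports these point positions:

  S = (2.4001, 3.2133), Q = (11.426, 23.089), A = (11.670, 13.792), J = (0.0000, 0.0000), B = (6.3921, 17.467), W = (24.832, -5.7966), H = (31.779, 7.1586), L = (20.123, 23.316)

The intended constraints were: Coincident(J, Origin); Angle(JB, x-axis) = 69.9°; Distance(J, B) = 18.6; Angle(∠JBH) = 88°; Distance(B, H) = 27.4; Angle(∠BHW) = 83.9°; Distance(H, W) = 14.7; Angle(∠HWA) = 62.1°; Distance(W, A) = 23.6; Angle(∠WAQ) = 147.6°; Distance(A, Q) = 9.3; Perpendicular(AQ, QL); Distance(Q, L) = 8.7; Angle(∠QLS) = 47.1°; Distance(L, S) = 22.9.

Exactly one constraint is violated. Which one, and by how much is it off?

Distance(L, S) = 22.9 — off by 3.90.

J = (0.00, 0.00) ✓; JB at 69.90° ✓; |JB| = 18.60 ✓; ∠JBH = 88.00° ✓; |BH| = 27.40 ✓; ∠BHW = 83.90° ✓; |HW| = 14.70 ✓; ∠HWA = 62.10° ✓; |WA| = 23.60 ✓; ∠WAQ = 147.6° ✓; |AQ| = 9.300 ✓; ∠(AQ, QL) = 90.01° ✓; |QL| = 8.700 ✓; ∠QLS = 47.10° ✓; |LS| = 26.80 ✗.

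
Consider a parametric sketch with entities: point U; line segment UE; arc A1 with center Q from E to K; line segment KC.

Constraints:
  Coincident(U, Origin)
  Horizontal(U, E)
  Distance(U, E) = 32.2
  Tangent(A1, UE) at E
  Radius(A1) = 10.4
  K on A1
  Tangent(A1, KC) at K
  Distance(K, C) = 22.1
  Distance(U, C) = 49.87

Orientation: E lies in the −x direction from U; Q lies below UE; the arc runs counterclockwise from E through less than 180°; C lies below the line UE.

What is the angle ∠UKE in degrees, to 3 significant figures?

35.6°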